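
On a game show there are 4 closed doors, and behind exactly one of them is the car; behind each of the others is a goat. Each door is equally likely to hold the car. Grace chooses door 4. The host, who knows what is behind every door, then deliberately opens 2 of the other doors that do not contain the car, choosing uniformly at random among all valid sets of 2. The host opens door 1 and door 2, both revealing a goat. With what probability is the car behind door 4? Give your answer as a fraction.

1/4

Condition on the true location of the car.
If it is behind either of doors 1 and 2 (prior 1/4 each): that door was opened and seen not to hold the prize — ruled out; weight (1/4)·0 = 0 each.
If it is behind door 3 (prior 1/4): the host has no choice, probability 1; weight (1/4)·1 = 1/4.
If it is behind door 4 (prior 1/4): the host has 3 equally likely choices, so probability 1/3; weight (1/4)·(1/3) = 1/12.
The weights sum to 1/3.
So P(the car behind door 4 | the host opened door 1 and door 2) = (1/12) / (1/3) = 1/4.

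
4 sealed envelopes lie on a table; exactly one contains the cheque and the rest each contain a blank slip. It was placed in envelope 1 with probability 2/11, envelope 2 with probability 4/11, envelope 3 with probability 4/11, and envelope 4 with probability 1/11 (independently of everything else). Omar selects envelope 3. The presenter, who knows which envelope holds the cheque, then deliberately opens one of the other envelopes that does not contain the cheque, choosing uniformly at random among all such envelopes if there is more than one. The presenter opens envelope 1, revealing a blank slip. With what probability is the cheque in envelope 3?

8/23

Condition on the true location of the cheque.
If it is in envelope 1 (prior 2/11): the presenter opened envelope 1, so this case is ruled out; weight (2/11)·0 = 0.
If it is in envelope 2 (prior 4/11): the presenter has 2 equally likely choices, so probability 1/2; weight (4/11)·(1/2) = 2/11.
If it is in envelope 3 (prior 4/11): the presenter has 3 equally likely choices, so probability 1/3; weight (4/11)·(1/3) = 4/33.
If it is in envelope 4 (prior 1/11): the presenter has 2 equally likely choices, so probability 1/2; weight (1/11)·(1/2) = 1/22.
The weights sum to 23/66.
So P(the cheque in envelope 3 | the presenter opened envelope 1) = (4/33) / (23/66) = 8/23.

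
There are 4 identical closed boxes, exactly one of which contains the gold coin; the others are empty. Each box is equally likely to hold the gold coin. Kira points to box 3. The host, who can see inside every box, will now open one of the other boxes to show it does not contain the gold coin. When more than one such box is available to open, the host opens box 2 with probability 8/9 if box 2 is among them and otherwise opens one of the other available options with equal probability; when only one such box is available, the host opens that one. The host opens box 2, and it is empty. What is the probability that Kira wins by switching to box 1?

1/3

Apply Bayes' rule, conditioning on where the gold coin actually is.
If it is in any of boxes 1, 3, and 4 (prior 1/4 each): box 2 is available, opened with probability 8/9; weight (1/4)·(8/9) = 2/9 each.
If it is in box 2 (prior 1/4): the host opened box 2, so this case is ruled out; weight (1/4)·0 = 0.
The weights sum to 2/3.
So P(the gold coin in box 1 | the host opened box 2) = (2/9) / (2/3) = 1/3.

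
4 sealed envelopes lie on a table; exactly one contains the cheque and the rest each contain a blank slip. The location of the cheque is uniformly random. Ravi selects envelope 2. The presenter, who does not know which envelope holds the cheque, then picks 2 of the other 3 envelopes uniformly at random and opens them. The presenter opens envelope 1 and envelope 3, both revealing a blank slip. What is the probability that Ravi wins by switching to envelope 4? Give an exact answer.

Consider each possible location of the cheque in turn.
If it is in either of envelopes 1 and 3 (prior 1/4 each): that envelope was opened and seen not to hold the prize — ruled out; weight (1/4)·0 = 0 each.
If it is in either of envelopes 2 and 4 (prior 1/4 each): the presenter picks exactly this set with probability 1/3 regardless, and none is the prize; weight (1/4)·(1/3) = 1/12 each.
The weights sum to 1/6.
So P(the cheque in envelope 4 | the presenter opened envelope 1 and envelope 3) = (1/12) / (1/6) = 1/2.

1/2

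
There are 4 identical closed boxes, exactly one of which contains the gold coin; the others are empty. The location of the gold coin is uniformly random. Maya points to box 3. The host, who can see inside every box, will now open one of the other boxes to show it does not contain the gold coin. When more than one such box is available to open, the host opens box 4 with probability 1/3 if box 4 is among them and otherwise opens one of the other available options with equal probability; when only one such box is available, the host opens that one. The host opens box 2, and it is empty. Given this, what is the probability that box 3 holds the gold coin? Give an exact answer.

Condition on the true location of the gold coin.
If it is in box 1 (prior 1/4): box 4 is available but not opened, probability 2/3; weight (1/4)·(2/3) = 1/6.
If it is in box 2 (prior 1/4): the host opened box 2, so this case is ruled out; weight (1/4)·0 = 0.
If it is in box 3 (prior 1/4): box 4 is available but not opened; box 2 gets probability (1 − 1/3)/2 = 1/3; weight (1/4)·(1/3) = 1/12.
If it is in box 4 (prior 1/4): box 4 holds the prize so is unavailable; the host chooses uniformly among the 2 others, probability 1/2; weight (1/4)·(1/2) = 1/8.
The weights sum to 3/8.
So P(the gold coin in box 3 | the host opened box 2) = (1/12) / (3/8) = 2/9.

2/9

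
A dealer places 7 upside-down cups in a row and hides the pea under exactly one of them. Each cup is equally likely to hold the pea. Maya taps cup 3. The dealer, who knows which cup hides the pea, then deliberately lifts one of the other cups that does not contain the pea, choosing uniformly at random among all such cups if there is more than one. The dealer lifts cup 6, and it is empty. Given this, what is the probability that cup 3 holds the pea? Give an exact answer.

Condition on the true location of the pea.
If it is under any of cups 1, 2, 4, 5, and 7 (prior 1/7 each): the dealer has 5 equally likely choices, so probability 1/5; weight (1/7)·(1/5) = 1/35 each.
If it is under cup 3 (prior 1/7): the dealer has 6 equally likely choices, so probability 1/6; weight (1/7)·(1/6) = 1/42.
If it is under cup 6 (prior 1/7): the dealer opened cup 6, so this case is ruled out; weight (1/7)·0 = 0.
The weights sum to 1/6.
So P(the pea under cup 3 | the dealer opened cup 6) = (1/42) / (1/6) = 1/7.

1/7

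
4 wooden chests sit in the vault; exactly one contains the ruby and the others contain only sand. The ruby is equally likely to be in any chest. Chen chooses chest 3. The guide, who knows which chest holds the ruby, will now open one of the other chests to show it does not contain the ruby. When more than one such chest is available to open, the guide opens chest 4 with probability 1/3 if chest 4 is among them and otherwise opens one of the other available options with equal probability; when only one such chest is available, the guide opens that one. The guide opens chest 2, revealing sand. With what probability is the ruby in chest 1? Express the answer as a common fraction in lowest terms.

Consider each possible location of the ruby in turn.
If it is in chest 1 (prior 1/4): chest 4 is available but not opened, probability 2/3; weight (1/4)·(2/3) = 1/6.
If it is in chest 2 (prior 1/4): the guide opened chest 2, so this case is ruled out; weight (1/4)·0 = 0.
If it is in chest 3 (prior 1/4): chest 4 is available but not opened; chest 2 gets probability (1 − 1/3)/2 = 1/3; weight (1/4)·(1/3) = 1/12.
If it is in chest 4 (prior 1/4): chest 4 holds the prize so is unavailable; the guide chooses uniformly among the 2 others, probability 1/2; weight (1/4)·(1/2) = 1/8.
The weights sum to 3/8.
So P(the ruby in chest 1 | the guide opened chest 2) = (1/6) / (3/8) = 4/9.

4/9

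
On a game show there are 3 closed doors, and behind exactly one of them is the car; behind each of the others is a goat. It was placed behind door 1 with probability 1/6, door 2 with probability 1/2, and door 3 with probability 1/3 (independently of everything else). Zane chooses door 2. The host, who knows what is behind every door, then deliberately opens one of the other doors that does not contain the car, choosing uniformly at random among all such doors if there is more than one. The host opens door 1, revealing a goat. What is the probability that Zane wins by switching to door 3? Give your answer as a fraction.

Consider each possible location of the car in turn.
If it is behind door 1 (prior 1/6): the host opened door 1, so this case is ruled out; weight (1/6)·0 = 0.
If it is behind door 2 (prior 1/2): the host has 2 equally likely choices, so probability 1/2; weight (1/2)·(1/2) = 1/4.
If it is behind door 3 (prior 1/3): the host has no choice, probability 1; weight (1/3)·1 = 1/3.
The weights sum to 7/12.
So P(the car behind door 3 | the host opened door 1) = (1/3) / (7/12) = 4/7.

4/7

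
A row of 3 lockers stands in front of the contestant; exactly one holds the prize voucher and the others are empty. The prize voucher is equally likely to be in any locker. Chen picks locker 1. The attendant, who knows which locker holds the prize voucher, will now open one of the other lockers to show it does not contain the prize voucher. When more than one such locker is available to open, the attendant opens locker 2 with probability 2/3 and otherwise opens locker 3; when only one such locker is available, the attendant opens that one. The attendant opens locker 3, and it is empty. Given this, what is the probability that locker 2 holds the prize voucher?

3/4

Apply Bayes' rule, conditioning on where the prize voucher actually is.
If it is in locker 1 (prior 1/3): locker 2 is available but not opened, probability 1/3; weight (1/3)·(1/3) = 1/9.
If it is in locker 2 (prior 1/3): only locker 3 is available, probability 1; weight (1/3)·1 = 1/3.
If it is in locker 3 (prior 1/3): the attendant opened locker 3, so this case is ruled out; weight (1/3)·0 = 0.
The weights sum to 4/9.
So P(the prize voucher in locker 2 | the attendant opened locker 3) = (1/3) / (4/9) = 3/4.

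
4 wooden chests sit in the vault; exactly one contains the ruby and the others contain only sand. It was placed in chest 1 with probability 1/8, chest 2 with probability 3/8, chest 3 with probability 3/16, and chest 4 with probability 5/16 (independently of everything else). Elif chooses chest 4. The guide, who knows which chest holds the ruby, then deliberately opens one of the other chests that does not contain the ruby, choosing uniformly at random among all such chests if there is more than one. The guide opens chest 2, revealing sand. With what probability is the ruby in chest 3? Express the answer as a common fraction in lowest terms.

9/25

Condition on the true location of the ruby.
If it is in chest 1 (prior 1/8): the guide has 2 equally likely choices, so probability 1/2; weight (1/8)·(1/2) = 1/16.
If it is in chest 2 (prior 3/8): the guide opened chest 2, so this case is ruled out; weight (3/8)·0 = 0.
If it is in chest 3 (prior 3/16): the guide has 2 equally likely choices, so probability 1/2; weight (3/16)·(1/2) = 3/32.
If it is in chest 4 (prior 5/16): the guide has 3 equally likely choices, so probability 1/3; weight (5/16)·(1/3) = 5/48.
The weights sum to 25/96.
So P(the ruby in chest 3 | the guide opened chest 2) = (3/32) / (25/96) = 9/25.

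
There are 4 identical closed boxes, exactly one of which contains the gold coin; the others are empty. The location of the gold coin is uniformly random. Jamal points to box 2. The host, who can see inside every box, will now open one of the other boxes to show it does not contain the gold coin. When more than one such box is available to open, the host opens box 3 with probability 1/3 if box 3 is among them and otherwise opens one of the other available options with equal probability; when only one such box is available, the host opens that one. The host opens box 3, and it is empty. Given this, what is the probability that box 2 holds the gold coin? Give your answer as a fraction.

Condition on the true location of the gold coin.
If it is in any of boxes 1, 2, and 4 (prior 1/4 each): box 3 is available, opened with probability 1/3; weight (1/4)·(1/3) = 1/12 each.
If it is in box 3 (prior 1/4): the host opened box 3, so this case is ruled out; weight (1/4)·0 = 0.
The weights sum to 1/4.
So P(the gold coin in box 2 | the host opened box 3) = (1/12) / (1/4) = 1/3.

1/3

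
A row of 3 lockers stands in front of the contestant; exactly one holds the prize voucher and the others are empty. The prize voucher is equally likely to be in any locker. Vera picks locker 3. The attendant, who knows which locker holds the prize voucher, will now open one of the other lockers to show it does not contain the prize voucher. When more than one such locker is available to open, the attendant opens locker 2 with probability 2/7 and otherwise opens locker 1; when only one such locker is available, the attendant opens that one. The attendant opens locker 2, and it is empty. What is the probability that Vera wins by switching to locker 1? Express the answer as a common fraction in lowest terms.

Consider each possible location of the prize voucher in turn.
If it is in locker 1 (prior 1/3): only locker 2 is available, probability 1; weight (1/3)·1 = 1/3.
If it is in locker 2 (prior 1/3): the attendant opened locker 2, so this case is ruled out; weight (1/3)·0 = 0.
If it is in locker 3 (prior 1/3): locker 2 is available, opened with probability 2/7; weight (1/3)·(2/7) = 2/21.
The weights sum to 3/7.
So P(the prize voucher in locker 1 | the attendant opened locker 2) = (1/3) / (3/7) = 7/9.

7/9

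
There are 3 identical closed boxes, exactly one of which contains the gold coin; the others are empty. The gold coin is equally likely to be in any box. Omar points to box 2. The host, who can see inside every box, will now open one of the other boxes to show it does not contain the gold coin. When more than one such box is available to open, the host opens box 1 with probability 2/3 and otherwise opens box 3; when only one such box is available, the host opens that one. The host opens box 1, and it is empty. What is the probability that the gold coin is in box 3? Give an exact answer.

Consider each possible location of the gold coin in turn.
If it is in box 1 (prior 1/3): the host opened box 1, so this case is ruled out; weight (1/3)·0 = 0.
If it is in box 2 (prior 1/3): box 1 is available, opened with probability 2/3; weight (1/3)·(2/3) = 2/9.
If it is in box 3 (prior 1/3): only box 1 is available, probability 1; weight (1/3)·1 = 1/3.
The weights sum to 5/9.
So P(the gold coin in box 3 | the host opened box 1) = (1/3) / (5/9) = 3/5.

3/5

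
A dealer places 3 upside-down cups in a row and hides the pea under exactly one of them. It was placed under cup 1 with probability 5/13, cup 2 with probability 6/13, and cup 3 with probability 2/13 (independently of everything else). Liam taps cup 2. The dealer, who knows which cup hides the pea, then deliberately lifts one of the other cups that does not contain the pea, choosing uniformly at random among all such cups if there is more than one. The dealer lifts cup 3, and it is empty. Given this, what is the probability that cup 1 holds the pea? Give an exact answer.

Apply Bayes' rule, conditioning on where the pea actually is.
If it is under cup 1 (prior 5/13): the dealer has no choice, probability 1; weight (5/13)·1 = 5/13.
If it is under cup 2 (prior 6/13): the dealer has 2 equally likely choices, so probability 1/2; weight (6/13)·(1/2) = 3/13.
If it is under cup 3 (prior 2/13): the dealer opened cup 3, so this case is ruled out; weight (2/13)·0 = 0.
The weights sum to 8/13.
So P(the pea under cup 1 | the dealer opened cup 3) = (5/13) / (8/13) = 5/8.

5/8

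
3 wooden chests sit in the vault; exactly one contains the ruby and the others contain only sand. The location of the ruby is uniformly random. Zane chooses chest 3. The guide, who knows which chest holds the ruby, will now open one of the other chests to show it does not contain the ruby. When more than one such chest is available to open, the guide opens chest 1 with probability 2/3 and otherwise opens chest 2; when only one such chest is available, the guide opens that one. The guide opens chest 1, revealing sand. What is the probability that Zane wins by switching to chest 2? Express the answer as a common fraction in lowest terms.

3/5

Consider each possible location of the ruby in turn.
If it is in chest 1 (prior 1/3): the guide opened chest 1, so this case is ruled out; weight (1/3)·0 = 0.
If it is in chest 2 (prior 1/3): only chest 1 is available, probability 1; weight (1/3)·1 = 1/3.
If it is in chest 3 (prior 1/3): chest 1 is available, opened with probability 2/3; weight (1/3)·(2/3) = 2/9.
The weights sum to 5/9.
So P(the ruby in chest 2 | the guide opened chest 1) = (1/3) / (5/9) = 3/5.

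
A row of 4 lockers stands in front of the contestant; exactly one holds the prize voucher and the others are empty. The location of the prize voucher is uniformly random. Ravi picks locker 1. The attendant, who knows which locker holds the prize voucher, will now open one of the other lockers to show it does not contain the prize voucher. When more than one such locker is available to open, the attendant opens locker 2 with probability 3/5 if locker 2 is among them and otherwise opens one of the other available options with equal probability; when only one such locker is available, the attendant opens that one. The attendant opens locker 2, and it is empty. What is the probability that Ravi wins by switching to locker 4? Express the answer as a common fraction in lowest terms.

Apply Bayes' rule, conditioning on where the prize voucher actually is.
If it is in any of lockers 1, 3, and 4 (prior 1/4 each): locker 2 is available, opened with probability 3/5; weight (1/4)·(3/5) = 3/20 each.
If it is in locker 2 (prior 1/4): the attendant opened locker 2, so this case is ruled out; weight (1/4)·0 = 0.
The weights sum to 9/20.
So P(the prize voucher in locker 4 | the attendant opened locker 2) = (3/20) / (9/20) = 1/3.

1/3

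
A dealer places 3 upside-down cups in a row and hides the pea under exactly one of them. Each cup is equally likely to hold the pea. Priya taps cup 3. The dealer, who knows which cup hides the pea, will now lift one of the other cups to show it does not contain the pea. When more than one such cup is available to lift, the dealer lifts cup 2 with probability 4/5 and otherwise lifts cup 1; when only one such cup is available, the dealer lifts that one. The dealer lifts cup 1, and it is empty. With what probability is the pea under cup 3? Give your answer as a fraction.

Condition on the true location of the pea.
If it is under cup 1 (prior 1/3): the dealer opened cup 1, so this case is ruled out; weight (1/3)·0 = 0.
If it is under cup 2 (prior 1/3): only cup 1 is available, probability 1; weight (1/3)·1 = 1/3.
If it is under cup 3 (prior 1/3): cup 2 is available but not opened, probability 1/5; weight (1/3)·(1/5) = 1/15.
The weights sum to 2/5.
So P(the pea under cup 3 | the dealer opened cup 1) = (1/15) / (2/5) = 1/6.

1/6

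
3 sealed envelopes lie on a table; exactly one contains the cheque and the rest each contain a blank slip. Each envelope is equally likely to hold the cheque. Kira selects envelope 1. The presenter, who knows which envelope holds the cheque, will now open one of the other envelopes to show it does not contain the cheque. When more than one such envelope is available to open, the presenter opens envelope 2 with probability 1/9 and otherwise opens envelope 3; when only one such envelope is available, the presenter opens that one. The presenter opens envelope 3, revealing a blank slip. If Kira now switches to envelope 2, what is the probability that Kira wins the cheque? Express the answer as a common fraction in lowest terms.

9/17

Condition on the true location of the cheque.
If it is in envelope 1 (prior 1/3): envelope 2 is available but not opened, probability 8/9; weight (1/3)·(8/9) = 8/27.
If it is in envelope 2 (prior 1/3): only envelope 3 is available, probability 1; weight (1/3)·1 = 1/3.
If it is in envelope 3 (prior 1/3): the presenter opened envelope 3, so this case is ruled out; weight (1/3)·0 = 0.
The weights sum to 17/27.
So P(the cheque in envelope 2 | the presenter opened envelope 3) = (1/3) / (17/27) = 9/17.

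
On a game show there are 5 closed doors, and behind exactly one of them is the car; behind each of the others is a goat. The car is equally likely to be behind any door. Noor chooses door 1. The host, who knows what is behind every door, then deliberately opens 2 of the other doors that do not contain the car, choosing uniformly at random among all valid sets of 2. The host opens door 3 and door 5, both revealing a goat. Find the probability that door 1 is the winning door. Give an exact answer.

1/5

Apply Bayes' rule, conditioning on where the car actually is.
If it is behind door 1 (prior 1/5): the host has 6 equally likely choices, so probability 1/6; weight (1/5)·(1/6) = 1/30.
If it is behind either of doors 2 and 4 (prior 1/5 each): the host has 3 equally likely choices, so probability 1/3; weight (1/5)·(1/3) = 1/15 each.
If it is behind either of doors 3 and 5 (prior 1/5 each): that door was opened and seen not to hold the prize — ruled out; weight (1/5)·0 = 0 each.
The weights sum to 1/6.
So P(the car behind door 1 | the host opened door 3 and door 5) = (1/30) / (1/6) = 1/5.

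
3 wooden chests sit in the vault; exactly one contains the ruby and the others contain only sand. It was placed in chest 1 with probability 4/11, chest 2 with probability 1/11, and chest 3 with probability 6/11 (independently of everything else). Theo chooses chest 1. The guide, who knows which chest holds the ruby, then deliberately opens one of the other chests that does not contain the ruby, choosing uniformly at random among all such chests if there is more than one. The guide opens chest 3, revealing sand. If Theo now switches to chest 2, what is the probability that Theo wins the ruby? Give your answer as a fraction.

Apply Bayes' rule, conditioning on where the ruby actually is.
If it is in chest 1 (prior 4/11): the guide has 2 equally likely choices, so probability 1/2; weight (4/11)·(1/2) = 2/11.
If it is in chest 2 (prior 1/11): the guide has no choice, probability 1; weight (1/11)·1 = 1/11.
If it is in chest 3 (prior 6/11): the guide opened chest 3, so this case is ruled out; weight (6/11)·0 = 0.
The weights sum to 3/11.
So P(the ruby in chest 2 | the guide opened chest 3) = (1/11) / (3/11) = 1/3.

1/3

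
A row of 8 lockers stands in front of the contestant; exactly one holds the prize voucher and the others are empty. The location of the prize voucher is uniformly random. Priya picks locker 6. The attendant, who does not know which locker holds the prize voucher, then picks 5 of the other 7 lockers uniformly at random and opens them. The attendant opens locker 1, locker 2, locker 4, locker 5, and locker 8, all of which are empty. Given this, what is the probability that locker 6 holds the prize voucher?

Because the attendant chose which lockers to open without knowing where the prize voucher is, the choice is independent of the prize location. Learning that none of the 5 opened lockers holds the prize voucher simply rules out those 5 locations and leaves the remaining 3 lockers still equally likely by symmetry.
So P(the prize voucher in locker 6) = 1/3.

1/3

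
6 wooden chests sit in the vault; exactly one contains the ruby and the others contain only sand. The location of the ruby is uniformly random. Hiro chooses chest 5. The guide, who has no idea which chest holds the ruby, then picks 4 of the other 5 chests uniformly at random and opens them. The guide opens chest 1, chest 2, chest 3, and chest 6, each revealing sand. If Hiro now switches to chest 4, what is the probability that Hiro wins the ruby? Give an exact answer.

1/2

Because the guide chose which chests to open without knowing where the ruby is, the choice is independent of the prize location. Learning that none of the 4 opened chests holds the ruby simply rules out those 4 locations and leaves the remaining 2 chests still equally likely by symmetry.
So P(the ruby in chest 4) = 1/2.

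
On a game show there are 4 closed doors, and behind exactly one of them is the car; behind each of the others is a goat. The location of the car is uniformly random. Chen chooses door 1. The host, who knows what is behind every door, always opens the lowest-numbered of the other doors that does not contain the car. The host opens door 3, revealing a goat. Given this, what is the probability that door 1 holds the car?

Condition on the true location of the car.
If it is behind either of doors 1 and 4 (prior 1/4 each): the host would have opened door 2 instead, probability 0; weight (1/4)·0 = 0 each.
If it is behind door 2 (prior 1/4): door 3 is the lowest-numbered option available, probability 1; weight (1/4)·1 = 1/4.
If it is behind door 3 (prior 1/4): the host opened door 3, so this case is ruled out; weight (1/4)·0 = 0.
The weights sum to 1/4.
So P(the car behind door 1 | the host opened door 3) = 0 / (1/4) = 0.

0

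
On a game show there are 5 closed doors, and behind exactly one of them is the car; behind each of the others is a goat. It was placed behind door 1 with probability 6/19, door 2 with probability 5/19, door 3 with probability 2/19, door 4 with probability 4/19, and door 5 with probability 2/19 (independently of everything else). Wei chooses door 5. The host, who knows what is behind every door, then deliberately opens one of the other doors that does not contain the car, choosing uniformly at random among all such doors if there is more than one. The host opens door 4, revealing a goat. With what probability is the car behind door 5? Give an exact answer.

Consider each possible location of the car in turn.
If it is behind door 1 (prior 6/19): the host has 3 equally likely choices, so probability 1/3; weight (6/19)·(1/3) = 2/19.
If it is behind door 2 (prior 5/19): the host has 3 equally likely choices, so probability 1/3; weight (5/19)·(1/3) = 5/57.
If it is behind door 3 (prior 2/19): the host has 3 equally likely choices, so probability 1/3; weight (2/19)·(1/3) = 2/57.
If it is behind door 4 (prior 4/19): the host opened door 4, so this case is ruled out; weight (4/19)·0 = 0.
If it is behind door 5 (prior 2/19): the host has 4 equally likely choices, so probability 1/4; weight (2/19)·(1/4) = 1/38.
The weights sum to 29/114.
So P(the car behind door 5 | the host opened door 4) = (1/38) / (29/114) = 3/29.

3/29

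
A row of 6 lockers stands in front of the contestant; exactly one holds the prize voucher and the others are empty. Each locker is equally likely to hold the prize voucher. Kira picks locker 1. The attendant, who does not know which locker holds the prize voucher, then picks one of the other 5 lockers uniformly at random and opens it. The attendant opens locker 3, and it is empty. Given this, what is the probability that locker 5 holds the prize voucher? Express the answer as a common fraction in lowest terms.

1/5

Condition on the true location of the prize voucher.
If it is in any of lockers 1, 2, 4, 5, and 6 (prior 1/6 each): the attendant picks locker 3 with probability 1/5 regardless, and it is not the prize; weight (1/6)·(1/5) = 1/30 each.
If it is in locker 3 (prior 1/6): the attendant opened locker 3, so this case is ruled out; weight (1/6)·0 = 0.
The weights sum to 1/6.
So P(the prize voucher in locker 5 | the attendant opened locker 3) = (1/30) / (1/6) = 1/5.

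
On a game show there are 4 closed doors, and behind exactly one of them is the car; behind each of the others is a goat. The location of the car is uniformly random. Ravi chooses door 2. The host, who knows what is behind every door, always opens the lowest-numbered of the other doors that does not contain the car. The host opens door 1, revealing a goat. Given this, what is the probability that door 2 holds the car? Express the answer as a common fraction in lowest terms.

1/3

Apply Bayes' rule, conditioning on where the car actually is.
If it is behind door 1 (prior 1/4): the host opened door 1, so this case is ruled out; weight (1/4)·0 = 0.
If it is behind any of doors 2, 3, and 4 (prior 1/4 each): door 1 is the lowest-numbered option available, probability 1; weight (1/4)·1 = 1/4 each.
The weights sum to 3/4.
So P(the car behind door 2 | the host opened door 1) = (1/4) / (3/4) = 1/3.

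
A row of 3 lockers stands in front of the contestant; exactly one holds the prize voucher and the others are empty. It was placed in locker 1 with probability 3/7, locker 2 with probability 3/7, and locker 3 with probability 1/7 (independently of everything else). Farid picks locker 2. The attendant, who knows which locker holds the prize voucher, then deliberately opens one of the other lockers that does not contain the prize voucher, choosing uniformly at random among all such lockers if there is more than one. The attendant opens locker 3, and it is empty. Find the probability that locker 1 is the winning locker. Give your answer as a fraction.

2/3

Apply Bayes' rule, conditioning on where the prize voucher actually is.
If it is in locker 1 (prior 3/7): the attendant has no choice, probability 1; weight (3/7)·1 = 3/7.
If it is in locker 2 (prior 3/7): the attendant has 2 equally likely choices, so probability 1/2; weight (3/7)·(1/2) = 3/14.
If it is in locker 3 (prior 1/7): the attendant opened locker 3, so this case is ruled out; weight (1/7)·0 = 0.
The weights sum to 9/14.
So P(the prize voucher in locker 1 | the attendant opened locker 3) = (3/7) / (9/14) = 2/3.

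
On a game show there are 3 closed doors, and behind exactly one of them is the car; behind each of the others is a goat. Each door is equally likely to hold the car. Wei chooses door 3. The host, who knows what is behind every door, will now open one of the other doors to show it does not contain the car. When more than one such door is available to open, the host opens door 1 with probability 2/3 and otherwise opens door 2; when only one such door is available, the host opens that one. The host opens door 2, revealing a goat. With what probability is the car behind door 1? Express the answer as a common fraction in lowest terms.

Consider each possible location of the car in turn.
If it is behind door 1 (prior 1/3): only door 2 is available, probability 1; weight (1/3)·1 = 1/3.
If it is behind door 2 (prior 1/3): the host opened door 2, so this case is ruled out; weight (1/3)·0 = 0.
If it is behind door 3 (prior 1/3): door 1 is available but not opened, probability 1/3; weight (1/3)·(1/3) = 1/9.
The weights sum to 4/9.
So P(the car behind door 1 | the host opened door 2) = (1/3) / (4/9) = 3/4.

3/4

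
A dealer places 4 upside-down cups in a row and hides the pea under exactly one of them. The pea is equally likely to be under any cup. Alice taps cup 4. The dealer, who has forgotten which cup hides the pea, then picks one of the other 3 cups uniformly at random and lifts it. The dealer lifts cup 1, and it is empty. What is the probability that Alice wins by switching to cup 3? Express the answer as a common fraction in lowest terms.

Consider each possible location of the pea in turn.
If it is under cup 1 (prior 1/4): the dealer opened cup 1, so this case is ruled out; weight (1/4)·0 = 0.
If it is under any of cups 2, 3, and 4 (prior 1/4 each): the dealer picks cup 1 with probability 1/3 regardless, and it is not the prize; weight (1/4)·(1/3) = 1/12 each.
The weights sum to 1/4.
So P(the pea under cup 3 | the dealer opened cup 1) = (1/12) / (1/4) = 1/3.

1/3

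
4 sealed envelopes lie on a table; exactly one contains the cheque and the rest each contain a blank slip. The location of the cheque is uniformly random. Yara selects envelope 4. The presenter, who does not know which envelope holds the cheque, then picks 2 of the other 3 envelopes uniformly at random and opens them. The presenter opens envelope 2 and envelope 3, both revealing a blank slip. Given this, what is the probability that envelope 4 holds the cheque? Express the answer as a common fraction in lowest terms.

1/2

Because the presenter chose which envelopes to open without knowing where the cheque is, the choice is independent of the prize location. Learning that none of the 2 opened envelopes holds the cheque simply rules out those 2 locations and leaves the remaining 2 envelopes still equally likely by symmetry.
So P(the cheque in envelope 4) = 1/2.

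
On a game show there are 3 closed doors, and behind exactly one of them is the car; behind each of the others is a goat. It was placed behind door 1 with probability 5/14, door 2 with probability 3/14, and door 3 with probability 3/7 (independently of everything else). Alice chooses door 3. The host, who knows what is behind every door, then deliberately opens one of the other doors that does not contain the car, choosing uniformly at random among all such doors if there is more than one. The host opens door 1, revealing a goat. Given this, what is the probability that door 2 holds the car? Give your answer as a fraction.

1/2

Consider each possible location of the car in turn.
If it is behind door 1 (prior 5/14): the host opened door 1, so this case is ruled out; weight (5/14)·0 = 0.
If it is behind door 2 (prior 3/14): the host has no choice, probability 1; weight (3/14)·1 = 3/14.
If it is behind door 3 (prior 3/7): the host has 2 equally likely choices, so probability 1/2; weight (3/7)·(1/2) = 3/14.
The weights sum to 3/7.
So P(the car behind door 2 | the host opened door 1) = (3/14) / (3/7) = 1/2.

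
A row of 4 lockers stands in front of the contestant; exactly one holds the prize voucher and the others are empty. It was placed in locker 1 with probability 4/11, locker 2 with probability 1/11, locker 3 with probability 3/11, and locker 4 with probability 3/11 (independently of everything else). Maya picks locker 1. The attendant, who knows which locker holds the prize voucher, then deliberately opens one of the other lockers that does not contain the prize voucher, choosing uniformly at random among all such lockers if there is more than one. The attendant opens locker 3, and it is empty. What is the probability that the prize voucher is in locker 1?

2/5

Consider each possible location of the prize voucher in turn.
If it is in locker 1 (prior 4/11): the attendant has 3 equally likely choices, so probability 1/3; weight (4/11)·(1/3) = 4/33.
If it is in locker 2 (prior 1/11): the attendant has 2 equally likely choices, so probability 1/2; weight (1/11)·(1/2) = 1/22.
If it is in locker 3 (prior 3/11): the attendant opened locker 3, so this case is ruled out; weight (3/11)·0 = 0.
If it is in locker 4 (prior 3/11): the attendant has 2 equally likely choices, so probability 1/2; weight (3/11)·(1/2) = 3/22.
The weights sum to 10/33.
So P(the prize voucher in locker 1 | the attendant opened locker 3) = (4/33) / (10/33) = 2/5.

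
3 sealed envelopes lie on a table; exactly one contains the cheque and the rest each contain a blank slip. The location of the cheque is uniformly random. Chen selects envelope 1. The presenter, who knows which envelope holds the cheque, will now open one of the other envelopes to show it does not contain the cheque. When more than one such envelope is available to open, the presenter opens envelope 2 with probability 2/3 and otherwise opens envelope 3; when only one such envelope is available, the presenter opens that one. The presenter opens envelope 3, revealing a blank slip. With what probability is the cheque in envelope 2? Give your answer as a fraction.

3/4

Consider each possible location of the cheque in turn.
If it is in envelope 1 (prior 1/3): envelope 2 is available but not opened, probability 1/3; weight (1/3)·(1/3) = 1/9.
If it is in envelope 2 (prior 1/3): only envelope 3 is available, probability 1; weight (1/3)·1 = 1/3.
If it is in envelope 3 (prior 1/3): the presenter opened envelope 3, so this case is ruled out; weight (1/3)·0 = 0.
The weights sum to 4/9.
So P(the cheque in envelope 2 | the presenter opened envelope 3) = (1/3) / (4/9) = 3/4.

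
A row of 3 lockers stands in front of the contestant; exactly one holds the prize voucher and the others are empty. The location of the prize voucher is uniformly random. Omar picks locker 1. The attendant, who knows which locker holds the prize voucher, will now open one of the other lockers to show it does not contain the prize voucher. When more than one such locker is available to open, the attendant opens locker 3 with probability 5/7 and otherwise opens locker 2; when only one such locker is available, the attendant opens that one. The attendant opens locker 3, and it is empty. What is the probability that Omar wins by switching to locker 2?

7/12

Condition on the true location of the prize voucher.
If it is in locker 1 (prior 1/3): locker 3 is available, opened with probability 5/7; weight (1/3)·(5/7) = 5/21.
If it is in locker 2 (prior 1/3): only locker 3 is available, probability 1; weight (1/3)·1 = 1/3.
If it is in locker 3 (prior 1/3): the attendant opened locker 3, so this case is ruled out; weight (1/3)·0 = 0.
The weights sum to 4/7.
So P(the prize voucher in locker 2 | the attendant opened locker 3) = (1/3) / (4/7) = 7/12.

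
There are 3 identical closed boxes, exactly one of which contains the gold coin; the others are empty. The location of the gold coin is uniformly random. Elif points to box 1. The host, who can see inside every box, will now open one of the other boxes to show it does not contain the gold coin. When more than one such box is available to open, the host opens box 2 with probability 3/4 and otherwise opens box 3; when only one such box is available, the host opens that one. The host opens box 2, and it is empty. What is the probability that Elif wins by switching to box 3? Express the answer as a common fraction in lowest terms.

Consider each possible location of the gold coin in turn.
If it is in box 1 (prior 1/3): box 2 is available, opened with probability 3/4; weight (1/3)·(3/4) = 1/4.
If it is in box 2 (prior 1/3): the host opened box 2, so this case is ruled out; weight (1/3)·0 = 0.
If it is in box 3 (prior 1/3): only box 2 is available, probability 1; weight (1/3)·1 = 1/3.
The weights sum to 7/12.
So P(the gold coin in box 3 | the host opened box 2) = (1/3) / (7/12) = 4/7.

4/7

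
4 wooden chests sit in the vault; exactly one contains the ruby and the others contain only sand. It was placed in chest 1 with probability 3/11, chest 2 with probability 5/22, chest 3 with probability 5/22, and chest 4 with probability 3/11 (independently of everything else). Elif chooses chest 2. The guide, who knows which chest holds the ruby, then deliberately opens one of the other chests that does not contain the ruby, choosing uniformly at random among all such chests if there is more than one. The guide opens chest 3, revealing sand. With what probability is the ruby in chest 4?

Consider each possible location of the ruby in turn.
If it is in either of chests 1 and 4 (prior 3/11 each): the guide has 2 equally likely choices, so probability 1/2; weight (3/11)·(1/2) = 3/22 each.
If it is in chest 2 (prior 5/22): the guide has 3 equally likely choices, so probability 1/3; weight (5/22)·(1/3) = 5/66.
If it is in chest 3 (prior 5/22): the guide opened chest 3, so this case is ruled out; weight (5/22)·0 = 0.
The weights sum to 23/66.
So P(the ruby in chest 4 | the guide opened chest 3) = (3/22) / (23/66) = 9/23.

9/23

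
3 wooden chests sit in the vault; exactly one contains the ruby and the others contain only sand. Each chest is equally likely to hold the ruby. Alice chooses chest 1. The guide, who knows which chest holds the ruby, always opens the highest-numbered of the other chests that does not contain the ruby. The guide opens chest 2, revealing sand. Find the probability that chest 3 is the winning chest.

1

Condition on the true location of the ruby.
If it is in chest 1 (prior 1/3): the guide would have opened chest 3 instead, probability 0; weight (1/3)·0 = 0.
If it is in chest 2 (prior 1/3): the guide opened chest 2, so this case is ruled out; weight (1/3)·0 = 0.
If it is in chest 3 (prior 1/3): chest 2 is the highest-numbered option available, probability 1; weight (1/3)·1 = 1/3.
The weights sum to 1/3.
So P(the ruby in chest 3 | the guide opened chest 2) = (1/3) / (1/3) = 1.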